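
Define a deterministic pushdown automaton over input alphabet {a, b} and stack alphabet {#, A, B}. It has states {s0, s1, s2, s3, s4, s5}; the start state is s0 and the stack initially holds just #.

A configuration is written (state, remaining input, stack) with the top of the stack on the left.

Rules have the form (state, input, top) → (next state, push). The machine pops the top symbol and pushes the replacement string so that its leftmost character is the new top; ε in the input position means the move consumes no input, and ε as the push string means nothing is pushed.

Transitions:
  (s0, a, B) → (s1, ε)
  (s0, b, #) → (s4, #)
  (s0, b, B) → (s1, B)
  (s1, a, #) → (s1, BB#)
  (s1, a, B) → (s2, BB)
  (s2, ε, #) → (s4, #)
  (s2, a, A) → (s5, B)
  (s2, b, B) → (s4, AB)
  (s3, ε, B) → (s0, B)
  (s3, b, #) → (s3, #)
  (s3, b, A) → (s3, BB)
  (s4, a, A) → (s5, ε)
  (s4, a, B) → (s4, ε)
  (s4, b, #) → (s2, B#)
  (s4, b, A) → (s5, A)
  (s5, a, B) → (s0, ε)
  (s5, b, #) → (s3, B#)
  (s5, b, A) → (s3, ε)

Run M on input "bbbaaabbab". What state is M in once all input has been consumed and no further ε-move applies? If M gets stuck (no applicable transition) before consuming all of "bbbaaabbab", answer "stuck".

(s0, bbbaaabbab, #) ⊢ (s4, bbaaabbab, #) ⊢ (s2, baaabbab, B#) ⊢ (s4, aaabbab, AB#) ⊢ (s5, aabbab, B#) ⊢ (s0, abbab, #)
No transition for (s0, a, top #); M blocks with input abbab remaining.

stuck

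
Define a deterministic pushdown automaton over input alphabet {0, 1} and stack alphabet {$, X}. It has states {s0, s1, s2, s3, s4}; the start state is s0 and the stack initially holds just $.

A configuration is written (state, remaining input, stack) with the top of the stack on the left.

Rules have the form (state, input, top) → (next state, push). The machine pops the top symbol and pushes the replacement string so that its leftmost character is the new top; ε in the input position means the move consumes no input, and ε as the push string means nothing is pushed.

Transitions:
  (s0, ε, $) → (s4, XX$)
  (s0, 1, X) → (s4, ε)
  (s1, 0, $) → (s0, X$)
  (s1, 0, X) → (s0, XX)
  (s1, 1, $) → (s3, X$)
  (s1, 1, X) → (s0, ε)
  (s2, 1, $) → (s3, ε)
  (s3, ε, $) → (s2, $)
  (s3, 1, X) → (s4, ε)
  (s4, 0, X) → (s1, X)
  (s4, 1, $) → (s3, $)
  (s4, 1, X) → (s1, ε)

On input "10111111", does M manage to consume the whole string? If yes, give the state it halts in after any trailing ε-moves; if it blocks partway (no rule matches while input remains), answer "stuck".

(s0, 10111111, $)
  ε-move, top $: go to s4, push XX$ → (s4, 10111111, XX$)
  read 1, top X: go to s1, push ε → (s1, 0111111, X$)
  read 0, top X: go to s0, push XX → (s0, 111111, XX$)
  read 1, top X: go to s4, push ε → (s4, 11111, X$)
  read 1, top X: go to s1, push ε → (s1, 1111, $)
  read 1, top $: go to s3, push X$ → (s3, 111, X$)
  read 1, top X: go to s4, push ε → (s4, 11, $)
  read 1, top $: go to s3, push $ → (s3, 1, $)
  ε-move, top $: go to s2, push $ → (s2, 1, $)
  read 1, top $: go to s3, push ε → (s3, ε, ε)
All input consumed; M is in state s3.

s3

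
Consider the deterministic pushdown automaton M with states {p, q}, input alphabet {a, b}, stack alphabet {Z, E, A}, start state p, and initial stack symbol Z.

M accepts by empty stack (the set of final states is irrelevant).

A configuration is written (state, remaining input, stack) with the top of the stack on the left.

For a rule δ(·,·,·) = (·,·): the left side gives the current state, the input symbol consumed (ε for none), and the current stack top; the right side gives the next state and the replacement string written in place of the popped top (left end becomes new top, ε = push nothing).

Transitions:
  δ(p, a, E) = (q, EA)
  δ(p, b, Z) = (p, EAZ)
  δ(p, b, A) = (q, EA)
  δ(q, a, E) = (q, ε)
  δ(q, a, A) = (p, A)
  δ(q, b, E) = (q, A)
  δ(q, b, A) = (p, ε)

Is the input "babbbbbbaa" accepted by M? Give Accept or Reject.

(p, babbbbbbaa, Z)
  read b, top Z: go to p, push EAZ → (p, abbbbbbaa, EAZ)
  read a, top E: go to q, push EA → (q, bbbbbbaa, EAAZ)
  read b, top E: go to q, push A → (q, bbbbbaa, AAAZ)
  read b, top A: go to p, push ε → (p, bbbbaa, AAZ)
  read b, top A: go to q, push EA → (q, bbbaa, EAAZ)
  read b, top E: go to q, push A → (q, bbaa, AAAZ)
  read b, top A: go to p, push ε → (p, baa, AAZ)
  read b, top A: go to q, push EA → (q, aa, EAAZ)
  read a, top E: go to q, push ε → (q, a, AAZ)
  read a, top A: go to p, push A → (p, ε, AAZ)
All input consumed; stack is AAZ, not empty, and no further ε-move applies.

Reject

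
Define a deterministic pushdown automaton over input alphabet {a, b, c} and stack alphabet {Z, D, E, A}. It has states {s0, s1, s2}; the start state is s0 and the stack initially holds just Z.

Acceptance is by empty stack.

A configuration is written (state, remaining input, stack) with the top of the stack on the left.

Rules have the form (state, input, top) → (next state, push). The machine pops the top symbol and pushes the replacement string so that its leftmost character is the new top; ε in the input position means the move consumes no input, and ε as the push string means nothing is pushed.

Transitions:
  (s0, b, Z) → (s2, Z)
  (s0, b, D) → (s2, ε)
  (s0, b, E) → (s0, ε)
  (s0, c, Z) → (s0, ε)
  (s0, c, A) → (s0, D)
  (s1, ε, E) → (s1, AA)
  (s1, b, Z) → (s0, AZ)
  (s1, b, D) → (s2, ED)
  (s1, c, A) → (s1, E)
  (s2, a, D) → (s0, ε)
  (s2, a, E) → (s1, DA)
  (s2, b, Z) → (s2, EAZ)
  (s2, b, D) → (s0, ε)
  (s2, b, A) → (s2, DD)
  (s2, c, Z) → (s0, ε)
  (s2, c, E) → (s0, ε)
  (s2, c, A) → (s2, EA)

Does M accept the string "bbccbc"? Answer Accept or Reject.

Accept

(s0, bbccbc, Z)
  read b, top Z: go to s2, push Z → (s2, bccbc, Z)
  read b, top Z: go to s2, push EAZ → (s2, ccbc, EAZ)
  read c, top E: go to s0, push ε → (s0, cbc, AZ)
  read c, top A: go to s0, push D → (s0, bc, DZ)
  read b, top D: go to s2, push ε → (s2, c, Z)
  read c, top Z: go to s0, push ε → (s0, ε, ε)
All input consumed and the stack is empty.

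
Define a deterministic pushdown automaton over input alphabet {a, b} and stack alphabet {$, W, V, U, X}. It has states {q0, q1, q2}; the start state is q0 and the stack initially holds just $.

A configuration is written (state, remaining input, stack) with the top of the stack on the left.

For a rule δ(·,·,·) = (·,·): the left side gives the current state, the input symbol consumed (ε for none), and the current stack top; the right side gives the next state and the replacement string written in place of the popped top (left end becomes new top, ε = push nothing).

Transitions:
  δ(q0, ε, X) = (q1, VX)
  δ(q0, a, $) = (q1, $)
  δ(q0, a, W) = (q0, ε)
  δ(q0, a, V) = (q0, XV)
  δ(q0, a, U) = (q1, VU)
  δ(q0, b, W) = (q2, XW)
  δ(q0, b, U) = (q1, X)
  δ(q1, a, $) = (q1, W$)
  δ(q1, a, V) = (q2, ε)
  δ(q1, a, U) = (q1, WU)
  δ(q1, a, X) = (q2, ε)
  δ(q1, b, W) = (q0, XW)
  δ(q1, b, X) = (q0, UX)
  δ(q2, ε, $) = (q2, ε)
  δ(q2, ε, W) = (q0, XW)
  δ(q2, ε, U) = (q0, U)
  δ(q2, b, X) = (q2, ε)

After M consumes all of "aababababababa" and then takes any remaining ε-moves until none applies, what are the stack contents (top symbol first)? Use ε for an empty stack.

XW$

(q0, aababababababa, $)
  read a, top $: go to q1, push $ → (q1, ababababababa, $)
  read a, top $: go to q1, push W$ → (q1, babababababa, W$)
  read b, top W: go to q0, push XW → (q0, abababababa, XW$)
  ε-move, top X: go to q1, push VX → (q1, abababababa, VXW$)
  read a, top V: go to q2, push ε → (q2, bababababa, XW$)
  read b, top X: go to q2, push ε → (q2, ababababa, W$)
  ε-move, top W: go to q0, push XW → (q0, ababababa, XW$)
  ε-move, top X: go to q1, push VX → (q1, ababababa, VXW$)
  read a, top V: go to q2, push ε → (q2, babababa, XW$)
  read b, top X: go to q2, push ε → (q2, abababa, W$)
  ε-move, top W: go to q0, push XW → (q0, abababa, XW$)
  ε-move, top X: go to q1, push VX → (q1, abababa, VXW$)
  read a, top V: go to q2, push ε → (q2, bababa, XW$)
  read b, top X: go to q2, push ε → (q2, ababa, W$)
  ε-move, top W: go to q0, push XW → (q0, ababa, XW$)
  ε-move, top X: go to q1, push VX → (q1, ababa, VXW$)
  read a, top V: go to q2, push ε → (q2, baba, XW$)
  read b, top X: go to q2, push ε → (q2, aba, W$)
  ε-move, top W: go to q0, push XW → (q0, aba, XW$)
  ε-move, top X: go to q1, push VX → (q1, aba, VXW$)
  read a, top V: go to q2, push ε → (q2, ba, XW$)
  read b, top X: go to q2, push ε → (q2, a, W$)
  ε-move, top W: go to q0, push XW → (q0, a, XW$)
  ε-move, top X: go to q1, push VX → (q1, a, VXW$)
  read a, top V: go to q2, push ε → (q2, ε, XW$)
All input consumed in state q2 with stack XW$.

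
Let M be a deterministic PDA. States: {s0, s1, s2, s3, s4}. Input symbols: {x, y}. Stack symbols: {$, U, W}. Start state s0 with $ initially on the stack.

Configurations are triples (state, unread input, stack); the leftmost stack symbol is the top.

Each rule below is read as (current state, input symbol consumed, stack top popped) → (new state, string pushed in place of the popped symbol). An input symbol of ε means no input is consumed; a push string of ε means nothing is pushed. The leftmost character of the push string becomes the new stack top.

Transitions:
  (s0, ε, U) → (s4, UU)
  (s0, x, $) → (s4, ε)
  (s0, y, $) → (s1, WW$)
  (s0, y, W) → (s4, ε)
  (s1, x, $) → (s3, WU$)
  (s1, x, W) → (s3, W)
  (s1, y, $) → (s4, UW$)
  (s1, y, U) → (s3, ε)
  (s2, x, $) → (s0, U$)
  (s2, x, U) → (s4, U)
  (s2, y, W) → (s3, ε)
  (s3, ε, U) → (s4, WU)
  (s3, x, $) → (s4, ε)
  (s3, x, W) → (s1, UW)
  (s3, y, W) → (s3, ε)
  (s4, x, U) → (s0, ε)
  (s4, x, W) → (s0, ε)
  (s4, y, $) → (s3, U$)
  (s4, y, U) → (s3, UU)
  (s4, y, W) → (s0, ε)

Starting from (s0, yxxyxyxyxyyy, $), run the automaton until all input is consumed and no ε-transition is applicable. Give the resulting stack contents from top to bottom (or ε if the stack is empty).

$

(s0, yxxyxyxyxyyy, $)
  read y, top $: go to s1, push WW$ → (s1, xxyxyxyxyyy, WW$)
  read x, top W: go to s3, push W → (s3, xyxyxyxyyy, WW$)
  read x, top W: go to s1, push UW → (s1, yxyxyxyyy, UWW$)
  read y, top U: go to s3, push ε → (s3, xyxyxyyy, WW$)
  read x, top W: go to s1, push UW → (s1, yxyxyyy, UWW$)
  read y, top U: go to s3, push ε → (s3, xyxyyy, WW$)
  read x, top W: go to s1, push UW → (s1, yxyyy, UWW$)
  read y, top U: go to s3, push ε → (s3, xyyy, WW$)
  read x, top W: go to s1, push UW → (s1, yyy, UWW$)
  read y, top U: go to s3, push ε → (s3, yy, WW$)
  read y, top W: go to s3, push ε → (s3, y, W$)
  read y, top W: go to s3, push ε → (s3, ε, $)
All input consumed in state s3 with stack $.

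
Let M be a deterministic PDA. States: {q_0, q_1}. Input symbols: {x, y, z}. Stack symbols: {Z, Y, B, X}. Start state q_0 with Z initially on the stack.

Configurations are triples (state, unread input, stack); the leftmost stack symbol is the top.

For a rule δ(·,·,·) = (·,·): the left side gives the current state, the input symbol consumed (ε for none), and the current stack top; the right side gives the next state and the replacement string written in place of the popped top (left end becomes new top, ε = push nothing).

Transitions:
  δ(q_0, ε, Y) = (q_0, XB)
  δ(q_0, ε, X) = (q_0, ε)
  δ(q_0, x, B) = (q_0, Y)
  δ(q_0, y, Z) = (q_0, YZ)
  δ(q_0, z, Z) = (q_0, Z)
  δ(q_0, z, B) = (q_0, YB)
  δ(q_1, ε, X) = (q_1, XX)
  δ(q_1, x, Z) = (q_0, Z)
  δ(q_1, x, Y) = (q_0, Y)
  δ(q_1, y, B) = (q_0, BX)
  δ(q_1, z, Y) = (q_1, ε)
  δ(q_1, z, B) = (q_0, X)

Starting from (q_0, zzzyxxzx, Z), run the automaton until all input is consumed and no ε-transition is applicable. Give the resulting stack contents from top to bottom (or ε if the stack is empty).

BBZ

(q_0, zzzyxxzx, Z)
  read z, top Z: go to q_0, push Z → (q_0, zzyxxzx, Z)
  read z, top Z: go to q_0, push Z → (q_0, zyxxzx, Z)
  read z, top Z: go to q_0, push Z → (q_0, yxxzx, Z)
  read y, top Z: go to q_0, push YZ → (q_0, xxzx, YZ)
  ε-move, top Y: go to q_0, push XB → (q_0, xxzx, XBZ)
  ε-move, top X: go to q_0, push ε → (q_0, xxzx, BZ)
  read x, top B: go to q_0, push Y → (q_0, xzx, YZ)
  ε-move, top Y: go to q_0, push XB → (q_0, xzx, XBZ)
  ε-move, top X: go to q_0, push ε → (q_0, xzx, BZ)
  read x, top B: go to q_0, push Y → (q_0, zx, YZ)
  ε-move, top Y: go to q_0, push XB → (q_0, zx, XBZ)
  ε-move, top X: go to q_0, push ε → (q_0, zx, BZ)
  read z, top B: go to q_0, push YB → (q_0, x, YBZ)
  ε-move, top Y: go to q_0, push XB → (q_0, x, XBBZ)
  ε-move, top X: go to q_0, push ε → (q_0, x, BBZ)
  read x, top B: go to q_0, push Y → (q_0, ε, YBZ)
  ε-move, top Y: go to q_0, push XB → (q_0, ε, XBBZ)
  ε-move, top X: go to q_0, push ε → (q_0, ε, BBZ)
All input consumed in state q_0 with stack BBZ.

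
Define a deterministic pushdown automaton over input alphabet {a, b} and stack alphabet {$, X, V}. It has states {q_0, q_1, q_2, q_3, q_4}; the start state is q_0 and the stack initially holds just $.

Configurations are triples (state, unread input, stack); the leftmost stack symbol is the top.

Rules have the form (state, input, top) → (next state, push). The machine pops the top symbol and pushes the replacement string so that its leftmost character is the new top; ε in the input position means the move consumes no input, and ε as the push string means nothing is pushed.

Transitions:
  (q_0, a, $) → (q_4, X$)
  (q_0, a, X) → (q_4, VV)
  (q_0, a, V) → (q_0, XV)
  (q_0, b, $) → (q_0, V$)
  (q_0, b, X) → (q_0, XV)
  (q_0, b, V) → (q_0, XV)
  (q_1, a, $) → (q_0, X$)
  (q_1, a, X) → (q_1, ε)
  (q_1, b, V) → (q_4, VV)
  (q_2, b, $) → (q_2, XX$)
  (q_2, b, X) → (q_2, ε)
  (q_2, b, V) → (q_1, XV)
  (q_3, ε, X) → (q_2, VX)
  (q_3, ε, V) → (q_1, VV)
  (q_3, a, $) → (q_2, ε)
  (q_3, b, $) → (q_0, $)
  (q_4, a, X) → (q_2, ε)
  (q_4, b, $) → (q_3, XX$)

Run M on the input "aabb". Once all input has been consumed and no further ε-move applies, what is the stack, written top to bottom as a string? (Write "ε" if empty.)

X$

(q_0, aabb, $)
  read a, top $: go to q_4, push X$ → (q_4, abb, X$)
  read a, top X: go to q_2, push ε → (q_2, bb, $)
  read b, top $: go to q_2, push XX$ → (q_2, b, XX$)
  read b, top X: go to q_2, push ε → (q_2, ε, X$)
All input consumed in state q_2 with stack X$.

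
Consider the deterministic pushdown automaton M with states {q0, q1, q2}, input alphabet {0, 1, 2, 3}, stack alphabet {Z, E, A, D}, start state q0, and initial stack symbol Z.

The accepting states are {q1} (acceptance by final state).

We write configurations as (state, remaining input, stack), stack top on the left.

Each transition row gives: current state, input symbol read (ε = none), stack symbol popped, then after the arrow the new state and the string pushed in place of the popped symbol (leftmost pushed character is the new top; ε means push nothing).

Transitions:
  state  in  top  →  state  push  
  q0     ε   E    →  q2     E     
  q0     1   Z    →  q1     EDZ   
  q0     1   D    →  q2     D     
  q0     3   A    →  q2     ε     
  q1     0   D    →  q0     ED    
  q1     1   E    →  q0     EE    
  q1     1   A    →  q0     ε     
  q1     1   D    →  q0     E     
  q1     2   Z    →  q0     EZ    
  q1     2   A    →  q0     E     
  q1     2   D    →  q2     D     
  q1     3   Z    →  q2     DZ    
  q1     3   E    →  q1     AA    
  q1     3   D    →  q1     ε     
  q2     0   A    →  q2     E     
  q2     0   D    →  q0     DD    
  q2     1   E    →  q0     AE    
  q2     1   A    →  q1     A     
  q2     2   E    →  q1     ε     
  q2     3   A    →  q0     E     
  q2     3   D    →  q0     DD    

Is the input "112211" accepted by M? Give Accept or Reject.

Reject

(q0, 112211, Z)
  read 1, top Z: go to q1, push EDZ → (q1, 12211, EDZ)
  read 1, top E: go to q0, push EE → (q0, 2211, EEDZ)
  ε-move, top E: go to q2, push E → (q2, 2211, EEDZ)
  read 2, top E: go to q1, push ε → (q1, 211, EDZ)
No transition applies at (q1, 211, EDZ); input not fully consumed.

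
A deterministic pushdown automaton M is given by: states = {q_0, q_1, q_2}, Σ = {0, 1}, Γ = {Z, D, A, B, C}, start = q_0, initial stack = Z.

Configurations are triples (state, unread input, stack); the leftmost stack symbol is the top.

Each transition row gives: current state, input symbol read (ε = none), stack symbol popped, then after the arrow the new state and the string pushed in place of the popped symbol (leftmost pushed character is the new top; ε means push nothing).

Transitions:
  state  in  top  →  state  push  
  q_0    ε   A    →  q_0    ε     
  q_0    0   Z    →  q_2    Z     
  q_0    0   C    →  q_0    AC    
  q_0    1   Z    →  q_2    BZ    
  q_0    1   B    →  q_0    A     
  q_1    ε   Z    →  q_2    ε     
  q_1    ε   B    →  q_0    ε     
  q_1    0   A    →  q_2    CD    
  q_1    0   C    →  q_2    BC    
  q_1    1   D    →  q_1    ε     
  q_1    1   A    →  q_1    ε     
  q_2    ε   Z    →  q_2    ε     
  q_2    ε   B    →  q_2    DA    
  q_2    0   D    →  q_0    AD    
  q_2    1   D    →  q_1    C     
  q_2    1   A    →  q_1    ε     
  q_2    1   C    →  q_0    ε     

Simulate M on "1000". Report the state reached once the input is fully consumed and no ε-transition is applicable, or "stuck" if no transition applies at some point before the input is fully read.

(q_0, 1000, Z)
  read 1, top Z: go to q_2, push BZ → (q_2, 000, BZ)
  ε-move, top B: go to q_2, push DA → (q_2, 000, DAZ)
  read 0, top D: go to q_0, push AD → (q_0, 00, ADAZ)
  ε-move, top A: go to q_0, push ε → (q_0, 00, DAZ)
No transition for (q_0, 0, top D); M blocks with input 00 remaining.

stuck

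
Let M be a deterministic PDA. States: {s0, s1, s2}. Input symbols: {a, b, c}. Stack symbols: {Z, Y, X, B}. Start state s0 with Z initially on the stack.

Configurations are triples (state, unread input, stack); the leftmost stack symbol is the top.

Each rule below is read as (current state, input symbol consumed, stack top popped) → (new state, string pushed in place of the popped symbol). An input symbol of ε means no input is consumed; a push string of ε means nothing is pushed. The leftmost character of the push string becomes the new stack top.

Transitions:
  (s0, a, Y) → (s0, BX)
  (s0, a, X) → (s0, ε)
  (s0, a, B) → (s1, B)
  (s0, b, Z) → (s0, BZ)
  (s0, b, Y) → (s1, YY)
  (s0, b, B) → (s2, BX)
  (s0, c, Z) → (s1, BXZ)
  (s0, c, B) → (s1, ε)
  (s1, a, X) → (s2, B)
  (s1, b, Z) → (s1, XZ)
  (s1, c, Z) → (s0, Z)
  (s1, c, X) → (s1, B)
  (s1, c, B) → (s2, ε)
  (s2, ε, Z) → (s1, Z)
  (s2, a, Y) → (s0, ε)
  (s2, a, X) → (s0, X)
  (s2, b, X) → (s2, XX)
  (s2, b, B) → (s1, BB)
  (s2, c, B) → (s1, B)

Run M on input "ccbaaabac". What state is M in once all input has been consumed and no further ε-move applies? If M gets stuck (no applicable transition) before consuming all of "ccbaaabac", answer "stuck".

s1

(s0, ccbaaabac, Z)
  read c, top Z: go to s1, push BXZ → (s1, cbaaabac, BXZ)
  read c, top B: go to s2, push ε → (s2, baaabac, XZ)
  read b, top X: go to s2, push XX → (s2, aaabac, XXZ)
  read a, top X: go to s0, push X → (s0, aabac, XXZ)
  read a, top X: go to s0, push ε → (s0, abac, XZ)
  read a, top X: go to s0, push ε → (s0, bac, Z)
  read b, top Z: go to s0, push BZ → (s0, ac, BZ)
  read a, top B: go to s1, push B → (s1, c, BZ)
  read c, top B: go to s2, push ε → (s2, ε, Z)
  ε-move, top Z: go to s1, push Z → (s1, ε, Z)
All input consumed; M is in state s1.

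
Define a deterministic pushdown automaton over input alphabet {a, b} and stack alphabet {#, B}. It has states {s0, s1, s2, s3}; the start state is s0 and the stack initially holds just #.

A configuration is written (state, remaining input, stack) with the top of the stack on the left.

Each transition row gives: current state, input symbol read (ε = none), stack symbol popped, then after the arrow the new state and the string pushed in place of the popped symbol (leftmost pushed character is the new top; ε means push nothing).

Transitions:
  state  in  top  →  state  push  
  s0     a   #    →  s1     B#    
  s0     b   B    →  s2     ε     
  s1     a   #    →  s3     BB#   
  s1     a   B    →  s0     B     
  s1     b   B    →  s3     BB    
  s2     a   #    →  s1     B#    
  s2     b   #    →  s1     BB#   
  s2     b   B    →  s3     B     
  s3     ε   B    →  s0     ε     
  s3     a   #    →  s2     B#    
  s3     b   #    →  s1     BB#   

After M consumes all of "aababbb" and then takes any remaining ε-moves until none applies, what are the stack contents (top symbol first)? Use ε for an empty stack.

(s0, aababbb, #)
  read a, top #: go to s1, push B# → (s1, ababbb, B#)
  read a, top B: go to s0, push B → (s0, babbb, B#)
  read b, top B: go to s2, push ε → (s2, abbb, #)
  read a, top #: go to s1, push B# → (s1, bbb, B#)
  read b, top B: go to s3, push BB → (s3, bb, BB#)
  ε-move, top B: go to s0, push ε → (s0, bb, B#)
  read b, top B: go to s2, push ε → (s2, b, #)
  read b, top #: go to s1, push BB# → (s1, ε, BB#)
All input consumed in state s1 with stack BB#.

BB#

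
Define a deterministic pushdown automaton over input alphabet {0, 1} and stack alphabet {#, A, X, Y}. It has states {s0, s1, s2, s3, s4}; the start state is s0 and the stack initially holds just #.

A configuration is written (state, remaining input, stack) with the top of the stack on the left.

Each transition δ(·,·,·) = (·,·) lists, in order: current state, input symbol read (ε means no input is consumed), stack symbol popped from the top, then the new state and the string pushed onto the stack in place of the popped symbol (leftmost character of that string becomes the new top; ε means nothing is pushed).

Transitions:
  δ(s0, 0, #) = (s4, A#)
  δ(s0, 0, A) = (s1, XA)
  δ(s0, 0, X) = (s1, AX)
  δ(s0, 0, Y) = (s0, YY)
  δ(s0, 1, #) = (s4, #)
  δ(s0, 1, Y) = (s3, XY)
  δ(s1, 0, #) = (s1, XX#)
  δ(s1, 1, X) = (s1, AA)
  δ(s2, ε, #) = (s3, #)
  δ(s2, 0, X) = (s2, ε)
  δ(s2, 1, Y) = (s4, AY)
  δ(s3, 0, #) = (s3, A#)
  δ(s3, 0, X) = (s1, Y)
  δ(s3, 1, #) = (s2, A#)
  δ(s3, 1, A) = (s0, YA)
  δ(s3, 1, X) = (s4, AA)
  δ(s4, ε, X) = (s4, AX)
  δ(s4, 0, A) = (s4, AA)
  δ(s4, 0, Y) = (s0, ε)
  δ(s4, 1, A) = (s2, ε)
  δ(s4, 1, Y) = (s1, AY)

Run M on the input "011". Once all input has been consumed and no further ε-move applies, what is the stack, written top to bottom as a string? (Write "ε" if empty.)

A#

(s0, 011, #) ⊢ (s4, 11, A#) ⊢ (s2, 1, #) ⊢ (s3, 1, #) ⊢ (s2, ε, A#)
All input consumed in state s2 with stack A#.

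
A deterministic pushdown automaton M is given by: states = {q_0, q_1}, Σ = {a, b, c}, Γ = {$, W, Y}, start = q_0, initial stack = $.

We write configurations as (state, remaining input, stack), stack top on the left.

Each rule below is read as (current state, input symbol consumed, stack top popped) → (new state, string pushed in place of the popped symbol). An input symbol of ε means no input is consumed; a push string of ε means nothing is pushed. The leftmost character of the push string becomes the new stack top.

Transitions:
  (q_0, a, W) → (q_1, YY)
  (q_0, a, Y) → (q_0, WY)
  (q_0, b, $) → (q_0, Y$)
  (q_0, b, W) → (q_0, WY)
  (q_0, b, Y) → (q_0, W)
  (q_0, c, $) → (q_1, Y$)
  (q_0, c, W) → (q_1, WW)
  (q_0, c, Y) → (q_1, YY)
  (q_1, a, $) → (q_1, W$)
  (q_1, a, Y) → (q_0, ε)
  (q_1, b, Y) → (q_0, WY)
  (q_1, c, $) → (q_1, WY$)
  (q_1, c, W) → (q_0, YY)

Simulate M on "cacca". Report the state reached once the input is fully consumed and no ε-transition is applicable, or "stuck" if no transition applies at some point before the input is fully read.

(q_0, cacca, $) ⊢ (q_1, acca, Y$) ⊢ (q_0, cca, $) ⊢ (q_1, ca, Y$)
No transition for (q_1, c, top Y); M blocks with input ca remaining.

stuck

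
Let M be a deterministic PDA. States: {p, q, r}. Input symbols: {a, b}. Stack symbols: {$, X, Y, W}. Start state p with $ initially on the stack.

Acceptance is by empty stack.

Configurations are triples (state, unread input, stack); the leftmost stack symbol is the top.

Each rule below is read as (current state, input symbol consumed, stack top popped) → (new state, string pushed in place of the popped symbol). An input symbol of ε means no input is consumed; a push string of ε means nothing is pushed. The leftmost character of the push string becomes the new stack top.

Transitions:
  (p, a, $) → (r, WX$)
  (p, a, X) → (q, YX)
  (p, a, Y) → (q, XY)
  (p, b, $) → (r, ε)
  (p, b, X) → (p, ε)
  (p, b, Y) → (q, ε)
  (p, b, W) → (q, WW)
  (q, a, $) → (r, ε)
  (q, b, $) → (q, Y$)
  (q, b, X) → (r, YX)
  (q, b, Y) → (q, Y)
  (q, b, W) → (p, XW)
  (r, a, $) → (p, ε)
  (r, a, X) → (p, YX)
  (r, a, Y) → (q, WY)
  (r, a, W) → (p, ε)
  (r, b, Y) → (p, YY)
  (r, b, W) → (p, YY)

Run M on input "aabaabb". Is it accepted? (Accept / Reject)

(p, aabaabb, $) ⊢ (r, abaabb, WX$) ⊢ (p, baabb, X$) ⊢ (p, aabb, $) ⊢ (r, abb, WX$) ⊢ (p, bb, X$) ⊢ (p, b, $) ⊢ (r, ε, ε)
All input consumed and the stack is empty.

Accept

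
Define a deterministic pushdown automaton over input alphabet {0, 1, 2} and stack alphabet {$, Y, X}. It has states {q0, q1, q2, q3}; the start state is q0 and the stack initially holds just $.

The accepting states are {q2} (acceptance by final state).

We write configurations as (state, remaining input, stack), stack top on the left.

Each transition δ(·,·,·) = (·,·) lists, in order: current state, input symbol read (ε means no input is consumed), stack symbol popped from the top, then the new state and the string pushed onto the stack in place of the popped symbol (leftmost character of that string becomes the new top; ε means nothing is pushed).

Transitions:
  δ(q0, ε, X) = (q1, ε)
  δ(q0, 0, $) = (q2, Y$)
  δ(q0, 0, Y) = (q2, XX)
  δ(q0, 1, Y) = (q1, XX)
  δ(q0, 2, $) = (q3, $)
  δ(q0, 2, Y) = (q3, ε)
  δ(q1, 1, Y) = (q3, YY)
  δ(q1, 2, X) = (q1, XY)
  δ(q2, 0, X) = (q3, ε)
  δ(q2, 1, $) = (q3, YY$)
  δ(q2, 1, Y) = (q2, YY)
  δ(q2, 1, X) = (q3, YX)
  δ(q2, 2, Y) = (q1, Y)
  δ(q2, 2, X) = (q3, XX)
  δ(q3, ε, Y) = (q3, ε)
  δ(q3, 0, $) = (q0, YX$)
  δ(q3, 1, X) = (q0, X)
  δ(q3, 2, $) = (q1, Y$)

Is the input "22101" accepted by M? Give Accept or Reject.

(q0, 22101, $)
  read 2, top $: go to q3, push $ → (q3, 2101, $)
  read 2, top $: go to q1, push Y$ → (q1, 101, Y$)
  read 1, top Y: go to q3, push YY → (q3, 01, YY$)
  ε-move, top Y: go to q3, push ε → (q3, 01, Y$)
  ε-move, top Y: go to q3, push ε → (q3, 01, $)
  read 0, top $: go to q0, push YX$ → (q0, 1, YX$)
  read 1, top Y: go to q1, push XX → (q1, ε, XXX$)
All input consumed; state q1 ∉ F and no further ε-move applies.

Reject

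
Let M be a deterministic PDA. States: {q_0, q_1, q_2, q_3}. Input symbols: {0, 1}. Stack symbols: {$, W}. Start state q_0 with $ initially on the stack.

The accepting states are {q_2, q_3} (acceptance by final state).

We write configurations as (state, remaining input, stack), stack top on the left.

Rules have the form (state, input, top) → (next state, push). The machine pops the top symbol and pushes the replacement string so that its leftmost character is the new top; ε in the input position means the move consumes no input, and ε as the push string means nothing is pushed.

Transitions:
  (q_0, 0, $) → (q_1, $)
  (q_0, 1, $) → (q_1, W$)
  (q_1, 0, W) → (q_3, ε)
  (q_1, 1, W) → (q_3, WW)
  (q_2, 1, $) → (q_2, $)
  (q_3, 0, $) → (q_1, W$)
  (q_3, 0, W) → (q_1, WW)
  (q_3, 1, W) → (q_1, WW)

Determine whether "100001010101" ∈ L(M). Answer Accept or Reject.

(q_0, 100001010101, $) ⊢ (q_1, 00001010101, W$) ⊢ (q_3, 0001010101, $) ⊢ (q_1, 001010101, W$) ⊢ (q_3, 01010101, $) ⊢ (q_1, 1010101, W$) ⊢ (q_3, 010101, WW$) ⊢ (q_1, 10101, WWW$) ⊢ (q_3, 0101, WWWW$) ⊢ (q_1, 101, WWWWW$) ⊢ (q_3, 01, WWWWWW$) ⊢ (q_1, 1, WWWWWWW$) ⊢ (q_3, ε, WWWWWWWW$)
All input consumed; state q_3 ∈ F.

Accept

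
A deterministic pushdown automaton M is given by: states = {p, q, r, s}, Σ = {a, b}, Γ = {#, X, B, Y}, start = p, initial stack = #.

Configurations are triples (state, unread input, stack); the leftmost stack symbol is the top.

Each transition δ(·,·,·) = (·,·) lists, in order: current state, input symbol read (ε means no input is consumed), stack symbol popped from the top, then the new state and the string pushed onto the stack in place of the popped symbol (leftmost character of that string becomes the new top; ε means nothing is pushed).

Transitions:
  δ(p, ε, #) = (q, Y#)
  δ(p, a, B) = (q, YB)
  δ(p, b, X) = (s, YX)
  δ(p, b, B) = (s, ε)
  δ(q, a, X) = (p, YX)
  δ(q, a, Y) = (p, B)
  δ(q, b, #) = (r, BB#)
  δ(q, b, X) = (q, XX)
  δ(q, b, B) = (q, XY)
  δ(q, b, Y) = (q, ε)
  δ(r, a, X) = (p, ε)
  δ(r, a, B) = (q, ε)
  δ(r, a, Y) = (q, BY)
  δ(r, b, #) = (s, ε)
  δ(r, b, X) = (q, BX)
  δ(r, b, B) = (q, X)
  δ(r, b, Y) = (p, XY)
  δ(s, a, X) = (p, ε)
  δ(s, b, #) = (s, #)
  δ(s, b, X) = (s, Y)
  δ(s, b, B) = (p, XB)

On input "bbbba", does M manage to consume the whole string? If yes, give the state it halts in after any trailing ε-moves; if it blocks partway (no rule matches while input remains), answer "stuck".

p

(p, bbbba, #)
  ε-move, top #: go to q, push Y# → (q, bbbba, Y#)
  read b, top Y: go to q, push ε → (q, bbba, #)
  read b, top #: go to r, push BB# → (r, bba, BB#)
  read b, top B: go to q, push X → (q, ba, XB#)
  read b, top X: go to q, push XX → (q, a, XXB#)
  read a, top X: go to p, push YX → (p, ε, YXXB#)
All input consumed; M is in state p.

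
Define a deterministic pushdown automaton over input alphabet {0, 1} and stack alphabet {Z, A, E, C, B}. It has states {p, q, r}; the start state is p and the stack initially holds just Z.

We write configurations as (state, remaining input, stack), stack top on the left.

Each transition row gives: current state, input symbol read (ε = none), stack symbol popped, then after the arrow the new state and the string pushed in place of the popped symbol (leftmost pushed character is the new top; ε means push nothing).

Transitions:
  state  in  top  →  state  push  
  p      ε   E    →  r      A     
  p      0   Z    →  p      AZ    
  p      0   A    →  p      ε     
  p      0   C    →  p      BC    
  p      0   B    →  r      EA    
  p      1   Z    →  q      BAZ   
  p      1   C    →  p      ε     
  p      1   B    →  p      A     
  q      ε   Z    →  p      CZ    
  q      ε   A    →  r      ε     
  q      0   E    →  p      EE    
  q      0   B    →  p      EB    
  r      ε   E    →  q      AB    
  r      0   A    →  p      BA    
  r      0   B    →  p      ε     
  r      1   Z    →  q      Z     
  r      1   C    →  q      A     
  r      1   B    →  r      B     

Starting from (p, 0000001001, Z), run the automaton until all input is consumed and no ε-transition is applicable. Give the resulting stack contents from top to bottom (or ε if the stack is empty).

(p, 0000001001, Z)
  read 0, top Z: go to p, push AZ → (p, 000001001, AZ)
  read 0, top A: go to p, push ε → (p, 00001001, Z)
  read 0, top Z: go to p, push AZ → (p, 0001001, AZ)
  read 0, top A: go to p, push ε → (p, 001001, Z)
  read 0, top Z: go to p, push AZ → (p, 01001, AZ)
  read 0, top A: go to p, push ε → (p, 1001, Z)
  read 1, top Z: go to q, push BAZ → (q, 001, BAZ)
  read 0, top B: go to p, push EB → (p, 01, EBAZ)
  ε-move, top E: go to r, push A → (r, 01, ABAZ)
  read 0, top A: go to p, push BA → (p, 1, BABAZ)
  read 1, top B: go to p, push A → (p, ε, AABAZ)
All input consumed in state p with stack AABAZ.

AABAZ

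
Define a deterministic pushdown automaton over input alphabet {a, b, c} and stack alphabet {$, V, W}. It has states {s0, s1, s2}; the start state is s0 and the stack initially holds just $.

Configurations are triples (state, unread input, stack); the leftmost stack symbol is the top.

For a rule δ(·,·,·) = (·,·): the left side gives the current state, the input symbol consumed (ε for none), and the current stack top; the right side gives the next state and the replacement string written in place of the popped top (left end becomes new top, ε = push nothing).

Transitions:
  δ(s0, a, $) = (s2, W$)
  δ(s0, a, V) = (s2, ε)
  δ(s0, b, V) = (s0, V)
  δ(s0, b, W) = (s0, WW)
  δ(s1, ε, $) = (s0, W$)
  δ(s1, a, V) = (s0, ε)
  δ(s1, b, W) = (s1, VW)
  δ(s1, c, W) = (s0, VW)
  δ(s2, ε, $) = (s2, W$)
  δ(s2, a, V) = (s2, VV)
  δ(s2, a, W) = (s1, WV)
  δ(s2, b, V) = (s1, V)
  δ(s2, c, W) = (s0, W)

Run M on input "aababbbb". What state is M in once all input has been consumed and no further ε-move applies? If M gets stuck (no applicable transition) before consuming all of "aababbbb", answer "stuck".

(s0, aababbbb, $) ⊢ (s2, ababbbb, W$) ⊢ (s1, babbbb, WV$) ⊢ (s1, abbbb, VWV$) ⊢ (s0, bbbb, WV$) ⊢ (s0, bbb, WWV$) ⊢ (s0, bb, WWWV$) ⊢ (s0, b, WWWWV$) ⊢ (s0, ε, WWWWWV$)
All input consumed; M is in state s0.

s0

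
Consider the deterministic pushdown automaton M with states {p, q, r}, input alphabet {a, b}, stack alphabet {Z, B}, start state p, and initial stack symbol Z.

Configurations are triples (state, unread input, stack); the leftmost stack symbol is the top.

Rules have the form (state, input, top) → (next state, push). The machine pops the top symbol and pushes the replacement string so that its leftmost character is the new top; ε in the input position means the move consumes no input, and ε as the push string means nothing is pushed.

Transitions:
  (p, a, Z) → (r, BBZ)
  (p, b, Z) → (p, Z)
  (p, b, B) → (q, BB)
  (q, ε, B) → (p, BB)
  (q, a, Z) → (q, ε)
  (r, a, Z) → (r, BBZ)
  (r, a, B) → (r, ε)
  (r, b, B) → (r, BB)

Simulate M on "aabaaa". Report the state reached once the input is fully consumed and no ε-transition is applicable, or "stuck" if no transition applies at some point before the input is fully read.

(p, aabaaa, Z)
  read a, top Z: go to r, push BBZ → (r, abaaa, BBZ)
  read a, top B: go to r, push ε → (r, baaa, BZ)
  read b, top B: go to r, push BB → (r, aaa, BBZ)
  read a, top B: go to r, push ε → (r, aa, BZ)
  read a, top B: go to r, push ε → (r, a, Z)
  read a, top Z: go to r, push BBZ → (r, ε, BBZ)
All input consumed; M is in state r.

r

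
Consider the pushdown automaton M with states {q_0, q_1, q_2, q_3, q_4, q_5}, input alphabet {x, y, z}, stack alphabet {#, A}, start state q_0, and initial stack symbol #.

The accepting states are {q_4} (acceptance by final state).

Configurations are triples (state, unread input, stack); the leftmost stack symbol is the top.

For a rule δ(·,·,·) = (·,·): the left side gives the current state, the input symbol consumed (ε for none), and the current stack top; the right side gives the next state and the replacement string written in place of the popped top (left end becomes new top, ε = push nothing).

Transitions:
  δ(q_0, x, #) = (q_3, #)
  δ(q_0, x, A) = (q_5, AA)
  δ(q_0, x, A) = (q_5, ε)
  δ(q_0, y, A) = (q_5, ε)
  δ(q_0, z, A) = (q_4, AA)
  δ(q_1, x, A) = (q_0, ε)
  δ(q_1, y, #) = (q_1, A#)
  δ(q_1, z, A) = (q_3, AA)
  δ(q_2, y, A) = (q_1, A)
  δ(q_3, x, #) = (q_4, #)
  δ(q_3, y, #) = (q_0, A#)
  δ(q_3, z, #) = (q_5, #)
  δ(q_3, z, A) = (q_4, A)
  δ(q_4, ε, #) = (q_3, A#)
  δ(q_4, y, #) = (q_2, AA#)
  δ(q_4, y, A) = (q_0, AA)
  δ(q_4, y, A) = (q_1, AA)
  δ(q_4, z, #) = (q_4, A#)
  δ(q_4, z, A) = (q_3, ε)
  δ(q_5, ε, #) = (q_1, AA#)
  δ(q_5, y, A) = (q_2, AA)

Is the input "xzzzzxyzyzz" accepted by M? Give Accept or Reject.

Reject

No computation consumes all input and reaches a final state.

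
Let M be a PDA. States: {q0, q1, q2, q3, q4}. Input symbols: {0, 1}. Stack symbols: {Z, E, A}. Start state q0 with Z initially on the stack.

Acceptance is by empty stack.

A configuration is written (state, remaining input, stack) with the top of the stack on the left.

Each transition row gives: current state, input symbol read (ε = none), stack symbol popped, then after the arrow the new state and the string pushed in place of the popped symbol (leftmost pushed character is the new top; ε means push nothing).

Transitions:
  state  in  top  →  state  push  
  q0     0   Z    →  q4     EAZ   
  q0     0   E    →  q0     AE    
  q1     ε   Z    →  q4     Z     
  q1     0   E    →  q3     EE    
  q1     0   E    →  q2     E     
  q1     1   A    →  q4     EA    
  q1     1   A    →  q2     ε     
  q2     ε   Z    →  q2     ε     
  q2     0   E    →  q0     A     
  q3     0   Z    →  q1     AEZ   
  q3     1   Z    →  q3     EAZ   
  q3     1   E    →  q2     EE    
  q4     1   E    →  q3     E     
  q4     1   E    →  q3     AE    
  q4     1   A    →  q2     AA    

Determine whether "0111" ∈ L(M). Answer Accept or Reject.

No computation consumes all input and empties the stack.

Reject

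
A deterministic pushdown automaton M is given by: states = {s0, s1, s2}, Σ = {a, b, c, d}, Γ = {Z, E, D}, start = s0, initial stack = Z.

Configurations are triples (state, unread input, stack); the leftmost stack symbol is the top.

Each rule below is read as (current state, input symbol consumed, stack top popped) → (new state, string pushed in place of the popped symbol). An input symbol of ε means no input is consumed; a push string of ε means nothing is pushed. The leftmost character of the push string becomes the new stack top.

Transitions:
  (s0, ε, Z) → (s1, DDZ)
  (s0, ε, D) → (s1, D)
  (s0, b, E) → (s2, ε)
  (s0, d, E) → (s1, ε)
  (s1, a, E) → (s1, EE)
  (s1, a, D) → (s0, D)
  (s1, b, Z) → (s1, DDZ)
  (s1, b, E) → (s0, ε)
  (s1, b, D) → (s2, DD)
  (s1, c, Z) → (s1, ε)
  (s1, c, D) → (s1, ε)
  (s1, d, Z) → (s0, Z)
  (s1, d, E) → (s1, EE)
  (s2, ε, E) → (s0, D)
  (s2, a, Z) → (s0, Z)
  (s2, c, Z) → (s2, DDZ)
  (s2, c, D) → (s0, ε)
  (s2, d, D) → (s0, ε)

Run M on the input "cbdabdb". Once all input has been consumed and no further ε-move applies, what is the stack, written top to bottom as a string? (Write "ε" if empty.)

DDZ

(s0, cbdabdb, Z)
  ε-move, top Z: go to s1, push DDZ → (s1, cbdabdb, DDZ)
  read c, top D: go to s1, push ε → (s1, bdabdb, DZ)
  read b, top D: go to s2, push DD → (s2, dabdb, DDZ)
  read d, top D: go to s0, push ε → (s0, abdb, DZ)
  ε-move, top D: go to s1, push D → (s1, abdb, DZ)
  read a, top D: go to s0, push D → (s0, bdb, DZ)
  ε-move, top D: go to s1, push D → (s1, bdb, DZ)
  read b, top D: go to s2, push DD → (s2, db, DDZ)
  read d, top D: go to s0, push ε → (s0, b, DZ)
  ε-move, top D: go to s1, push D → (s1, b, DZ)
  read b, top D: go to s2, push DD → (s2, ε, DDZ)
All input consumed in state s2 with stack DDZ.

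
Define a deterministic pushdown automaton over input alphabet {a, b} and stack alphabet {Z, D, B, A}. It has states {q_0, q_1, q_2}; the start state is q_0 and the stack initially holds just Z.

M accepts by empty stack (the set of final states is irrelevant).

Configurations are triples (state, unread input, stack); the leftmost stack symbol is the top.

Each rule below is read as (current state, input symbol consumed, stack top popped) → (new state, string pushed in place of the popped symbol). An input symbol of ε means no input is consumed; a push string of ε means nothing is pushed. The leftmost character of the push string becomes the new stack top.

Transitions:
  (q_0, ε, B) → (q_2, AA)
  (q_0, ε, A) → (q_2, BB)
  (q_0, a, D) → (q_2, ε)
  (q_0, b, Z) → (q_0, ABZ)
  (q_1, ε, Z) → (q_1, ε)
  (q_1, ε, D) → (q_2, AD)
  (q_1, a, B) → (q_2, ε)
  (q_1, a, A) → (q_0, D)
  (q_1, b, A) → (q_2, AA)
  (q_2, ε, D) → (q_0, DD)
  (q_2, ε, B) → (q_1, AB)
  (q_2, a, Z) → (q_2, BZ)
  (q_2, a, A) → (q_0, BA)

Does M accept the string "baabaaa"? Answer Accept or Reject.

(q_0, baabaaa, Z)
  read b, top Z: go to q_0, push ABZ → (q_0, aabaaa, ABZ)
  ε-move, top A: go to q_2, push BB → (q_2, aabaaa, BBBZ)
  ε-move, top B: go to q_1, push AB → (q_1, aabaaa, ABBBZ)
  read a, top A: go to q_0, push D → (q_0, abaaa, DBBBZ)
  read a, top D: go to q_2, push ε → (q_2, baaa, BBBZ)
  ε-move, top B: go to q_1, push AB → (q_1, baaa, ABBBZ)
  read b, top A: go to q_2, push AA → (q_2, aaa, AABBBZ)
  read a, top A: go to q_0, push BA → (q_0, aa, BAABBBZ)
  ε-move, top B: go to q_2, push AA → (q_2, aa, AAAABBBZ)
  read a, top A: go to q_0, push BA → (q_0, a, BAAAABBBZ)
  ε-move, top B: go to q_2, push AA → (q_2, a, AAAAAABBBZ)
  read a, top A: go to q_0, push BA → (q_0, ε, BAAAAAABBBZ)
  ε-move, top B: go to q_2, push AA → (q_2, ε, AAAAAAAABBBZ)
All input consumed; stack is AAAAAAAABBBZ, not empty, and no further ε-move applies.

Reject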